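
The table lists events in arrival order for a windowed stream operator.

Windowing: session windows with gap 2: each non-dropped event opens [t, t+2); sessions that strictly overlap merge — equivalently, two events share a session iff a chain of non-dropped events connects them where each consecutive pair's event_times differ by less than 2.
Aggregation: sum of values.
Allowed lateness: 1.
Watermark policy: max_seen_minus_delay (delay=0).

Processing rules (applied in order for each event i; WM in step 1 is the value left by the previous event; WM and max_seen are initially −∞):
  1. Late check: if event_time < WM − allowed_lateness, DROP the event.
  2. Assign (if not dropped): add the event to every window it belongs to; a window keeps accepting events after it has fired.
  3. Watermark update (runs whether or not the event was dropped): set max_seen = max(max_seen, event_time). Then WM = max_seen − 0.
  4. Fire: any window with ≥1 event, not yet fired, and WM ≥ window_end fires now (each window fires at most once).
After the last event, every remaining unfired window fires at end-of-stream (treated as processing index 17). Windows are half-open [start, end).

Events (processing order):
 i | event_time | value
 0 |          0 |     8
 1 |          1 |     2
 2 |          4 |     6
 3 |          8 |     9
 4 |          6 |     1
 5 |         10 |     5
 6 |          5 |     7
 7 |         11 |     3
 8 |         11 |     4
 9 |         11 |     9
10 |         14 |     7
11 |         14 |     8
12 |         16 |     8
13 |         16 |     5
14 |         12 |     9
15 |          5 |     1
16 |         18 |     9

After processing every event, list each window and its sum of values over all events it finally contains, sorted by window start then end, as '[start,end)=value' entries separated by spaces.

[0,3)=10 [4,6)=6 [8,10)=9 [10,13)=21 [14,16)=15 [16,18)=13 [18,20)=9

i=0 t=0 v=8: → [0,2); WM=0
i=1 t=1 v=2: → [0,3); WM=1
i=2 t=4 v=6: → [4,6); WM=4
i=3 t=8 v=9: → [8,10); WM=8
i=4 t=6 v=1: DROP (t<8-1); WM=8
i=5 t=10 v=5: → [10,12); WM=10
i=6 t=5 v=7: DROP (t<10-1); WM=10
i=7 t=11 v=3: → [10,13); WM=11
i=8 t=11 v=4: → [10,13); WM=11
i=9 t=11 v=9: → [10,13); WM=11
i=10 t=14 v=7: → [14,16); WM=14
i=11 t=14 v=8: → [14,16); WM=14
i=12 t=16 v=8: → [16,18); WM=16
i=13 t=16 v=5: → [16,18); WM=16
i=14 t=12 v=9: DROP (t<16-1); WM=16
i=15 t=5 v=1: DROP (t<16-1); WM=16
i=16 t=18 v=9: → [18,20); WM=18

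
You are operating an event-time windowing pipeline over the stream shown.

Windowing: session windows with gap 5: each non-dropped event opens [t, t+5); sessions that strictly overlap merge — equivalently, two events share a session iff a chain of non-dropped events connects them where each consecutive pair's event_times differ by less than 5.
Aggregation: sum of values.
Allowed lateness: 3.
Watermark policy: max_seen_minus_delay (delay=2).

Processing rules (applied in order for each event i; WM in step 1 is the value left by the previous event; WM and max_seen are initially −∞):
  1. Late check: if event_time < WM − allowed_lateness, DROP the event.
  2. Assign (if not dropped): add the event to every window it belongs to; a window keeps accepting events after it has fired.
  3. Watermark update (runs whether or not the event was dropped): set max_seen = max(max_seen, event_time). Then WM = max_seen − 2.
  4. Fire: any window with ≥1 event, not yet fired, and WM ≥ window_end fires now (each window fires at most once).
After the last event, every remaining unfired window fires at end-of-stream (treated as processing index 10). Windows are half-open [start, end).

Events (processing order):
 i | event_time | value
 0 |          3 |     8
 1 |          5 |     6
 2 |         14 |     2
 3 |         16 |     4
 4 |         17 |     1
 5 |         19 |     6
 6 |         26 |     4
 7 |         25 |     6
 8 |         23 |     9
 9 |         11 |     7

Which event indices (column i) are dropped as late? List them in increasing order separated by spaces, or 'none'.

i=0 t=3 v=8: → [3,8); WM=1
i=1 t=5 v=6: → [3,10); WM=3
i=2 t=14 v=2: → [14,19); WM=12
i=3 t=16 v=4: → [14,21); WM=14
i=4 t=17 v=1: → [14,22); WM=15
i=5 t=19 v=6: → [14,24); WM=17
i=6 t=26 v=4: → [26,31); WM=24
i=7 t=25 v=6: → [25,31); WM=24
i=8 t=23 v=9: → [14,31); WM=24
i=9 t=11 v=7: DROP (t<24-3); WM=24

9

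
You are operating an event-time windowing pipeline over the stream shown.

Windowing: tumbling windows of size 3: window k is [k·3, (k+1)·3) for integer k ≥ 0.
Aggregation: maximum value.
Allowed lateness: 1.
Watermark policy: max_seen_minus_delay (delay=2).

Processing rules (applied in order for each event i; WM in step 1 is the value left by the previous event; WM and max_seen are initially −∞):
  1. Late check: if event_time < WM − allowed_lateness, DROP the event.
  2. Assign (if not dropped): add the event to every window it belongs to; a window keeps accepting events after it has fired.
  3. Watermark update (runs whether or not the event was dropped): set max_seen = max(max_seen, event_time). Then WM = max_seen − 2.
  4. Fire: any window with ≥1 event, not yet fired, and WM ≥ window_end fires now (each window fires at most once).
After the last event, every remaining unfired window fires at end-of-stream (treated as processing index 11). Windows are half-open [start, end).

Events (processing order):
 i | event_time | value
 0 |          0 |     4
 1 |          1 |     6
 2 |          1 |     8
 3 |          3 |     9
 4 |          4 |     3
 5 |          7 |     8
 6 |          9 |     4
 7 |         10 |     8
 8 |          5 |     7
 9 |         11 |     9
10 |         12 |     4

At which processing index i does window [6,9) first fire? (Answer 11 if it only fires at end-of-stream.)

9

i=0 t=0 v=4: → [0,3); WM=-2
i=1 t=1 v=6: → [0,3); WM=-1
i=2 t=1 v=8: → [0,3); WM=-1
i=3 t=3 v=9: → [3,6); WM=1
i=4 t=4 v=3: → [3,6); WM=2
i=5 t=7 v=8: → [6,9); WM=5; [0,3) fires=8
i=6 t=9 v=4: → [9,12); WM=7; [3,6) fires=9
i=7 t=10 v=8: → [9,12); WM=8
i=8 t=5 v=7: DROP (t<8-1); WM=8
i=9 t=11 v=9: → [9,12); WM=9; [6,9) fires=8
i=10 t=12 v=4: → [12,15); WM=10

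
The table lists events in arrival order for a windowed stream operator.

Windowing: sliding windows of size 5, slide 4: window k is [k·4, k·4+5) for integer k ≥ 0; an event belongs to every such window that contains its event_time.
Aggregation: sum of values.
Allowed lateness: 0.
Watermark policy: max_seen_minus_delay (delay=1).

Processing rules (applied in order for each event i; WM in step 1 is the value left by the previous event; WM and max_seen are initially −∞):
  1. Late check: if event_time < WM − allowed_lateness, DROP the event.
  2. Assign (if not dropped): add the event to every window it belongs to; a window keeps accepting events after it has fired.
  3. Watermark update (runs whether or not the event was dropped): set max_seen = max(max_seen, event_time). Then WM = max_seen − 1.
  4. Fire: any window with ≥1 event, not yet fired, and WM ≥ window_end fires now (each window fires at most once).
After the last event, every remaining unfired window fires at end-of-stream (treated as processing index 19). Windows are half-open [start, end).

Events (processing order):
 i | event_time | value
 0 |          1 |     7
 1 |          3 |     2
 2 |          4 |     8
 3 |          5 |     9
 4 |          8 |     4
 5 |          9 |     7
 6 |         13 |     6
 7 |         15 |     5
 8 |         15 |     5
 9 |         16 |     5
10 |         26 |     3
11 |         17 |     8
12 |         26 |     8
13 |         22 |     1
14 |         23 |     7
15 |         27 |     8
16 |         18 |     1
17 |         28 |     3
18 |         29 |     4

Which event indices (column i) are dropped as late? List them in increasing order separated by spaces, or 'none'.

11 13 14 16

i=0 t=1 v=7: → [0,5); WM=0
i=1 t=3 v=2: → [0,5); WM=2
i=2 t=4 v=8: → [4,9),[0,5); WM=3
i=3 t=5 v=9: → [4,9); WM=4
i=4 t=8 v=4: → [8,13),[4,9); WM=7; [0,5) fires=17
i=5 t=9 v=7: → [8,13); WM=8
i=6 t=13 v=6: → [12,17); WM=12; [4,9) fires=21
i=7 t=15 v=5: → [12,17); WM=14; [8,13) fires=11
i=8 t=15 v=5: → [12,17); WM=14
i=9 t=16 v=5: → [16,21),[12,17); WM=15
i=10 t=26 v=3: → [24,29); WM=25; [12,17) fires=21 [16,21) fires=5
i=11 t=17 v=8: DROP (t<25-0); WM=25
i=12 t=26 v=8: → [24,29); WM=25
i=13 t=22 v=1: DROP (t<25-0); WM=25
i=14 t=23 v=7: DROP (t<25-0); WM=25
i=15 t=27 v=8: → [24,29); WM=26
i=16 t=18 v=1: DROP (t<26-0); WM=26
i=17 t=28 v=3: → [28,33),[24,29); WM=27
i=18 t=29 v=4: → [28,33); WM=28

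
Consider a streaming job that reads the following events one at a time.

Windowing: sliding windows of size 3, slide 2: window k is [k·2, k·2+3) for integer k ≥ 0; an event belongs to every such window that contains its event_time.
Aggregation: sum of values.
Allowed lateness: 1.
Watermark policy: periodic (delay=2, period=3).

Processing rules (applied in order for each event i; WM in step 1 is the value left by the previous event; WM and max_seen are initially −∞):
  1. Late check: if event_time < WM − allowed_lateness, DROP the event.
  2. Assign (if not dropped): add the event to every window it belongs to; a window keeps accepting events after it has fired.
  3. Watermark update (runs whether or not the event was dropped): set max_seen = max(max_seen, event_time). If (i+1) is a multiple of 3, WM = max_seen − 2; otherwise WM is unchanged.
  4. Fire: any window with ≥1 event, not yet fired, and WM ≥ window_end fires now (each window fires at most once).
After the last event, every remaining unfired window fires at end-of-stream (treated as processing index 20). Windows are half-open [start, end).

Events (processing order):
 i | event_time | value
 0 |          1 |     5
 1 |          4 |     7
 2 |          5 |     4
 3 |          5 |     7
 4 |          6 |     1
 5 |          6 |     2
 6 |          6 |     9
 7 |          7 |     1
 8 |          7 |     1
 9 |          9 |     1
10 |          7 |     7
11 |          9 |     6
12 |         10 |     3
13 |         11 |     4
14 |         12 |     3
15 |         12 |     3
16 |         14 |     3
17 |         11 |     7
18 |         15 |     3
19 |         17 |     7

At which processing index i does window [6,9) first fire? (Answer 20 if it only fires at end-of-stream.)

i=0 t=1 v=5: → [0,3); WM=−∞
i=1 t=4 v=7: → [4,7),[2,5); WM=−∞
i=2 t=5 v=4: → [4,7); WM=3; [0,3) fires=5
i=3 t=5 v=7: → [4,7); WM=3
i=4 t=6 v=1: → [6,9),[4,7); WM=3
i=5 t=6 v=2: → [6,9),[4,7); WM=4
i=6 t=6 v=9: → [6,9),[4,7); WM=4
i=7 t=7 v=1: → [6,9); WM=4
i=8 t=7 v=1: → [6,9); WM=5; [2,5) fires=7
i=9 t=9 v=1: → [8,11); WM=5
i=10 t=7 v=7: → [6,9); WM=5
i=11 t=9 v=6: → [8,11); WM=7; [4,7) fires=30
i=12 t=10 v=3: → [10,13),[8,11); WM=7
i=13 t=11 v=4: → [10,13); WM=7
i=14 t=12 v=3: → [12,15),[10,13); WM=10; [6,9) fires=21
i=15 t=12 v=3: → [12,15),[10,13); WM=10
i=16 t=14 v=3: → [14,17),[12,15); WM=10
i=17 t=11 v=7: → [10,13); WM=12; [8,11) fires=10
i=18 t=15 v=3: → [14,17); WM=12
i=19 t=17 v=7: → [16,19); WM=12

14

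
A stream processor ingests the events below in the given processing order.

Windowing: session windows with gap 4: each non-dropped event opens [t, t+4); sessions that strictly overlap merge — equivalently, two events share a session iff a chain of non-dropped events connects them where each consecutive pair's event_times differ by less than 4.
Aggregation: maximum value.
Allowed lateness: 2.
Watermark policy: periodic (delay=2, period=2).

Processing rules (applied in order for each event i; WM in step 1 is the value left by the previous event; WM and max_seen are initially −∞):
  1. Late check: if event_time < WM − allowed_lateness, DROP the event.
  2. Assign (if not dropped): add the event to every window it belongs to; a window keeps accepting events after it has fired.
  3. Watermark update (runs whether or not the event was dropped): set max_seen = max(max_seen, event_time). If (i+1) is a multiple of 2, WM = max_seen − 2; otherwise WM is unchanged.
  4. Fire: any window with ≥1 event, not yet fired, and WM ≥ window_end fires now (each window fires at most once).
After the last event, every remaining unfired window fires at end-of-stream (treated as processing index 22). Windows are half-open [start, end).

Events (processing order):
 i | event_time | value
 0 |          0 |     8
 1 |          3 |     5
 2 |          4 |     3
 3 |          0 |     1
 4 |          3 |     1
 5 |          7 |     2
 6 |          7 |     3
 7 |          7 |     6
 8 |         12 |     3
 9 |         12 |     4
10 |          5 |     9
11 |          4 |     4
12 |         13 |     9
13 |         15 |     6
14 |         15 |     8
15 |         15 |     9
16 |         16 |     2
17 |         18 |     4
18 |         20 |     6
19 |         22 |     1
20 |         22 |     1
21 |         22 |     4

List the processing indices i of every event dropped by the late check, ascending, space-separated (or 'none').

10 11

i=0 t=0 v=8: → [0,4); WM=−∞
i=1 t=3 v=5: → [0,7); WM=1
i=2 t=4 v=3: → [0,8); WM=1
i=3 t=0 v=1: → [0,8); WM=2
i=4 t=3 v=1: → [0,8); WM=2
i=5 t=7 v=2: → [0,11); WM=5
i=6 t=7 v=3: → [0,11); WM=5
i=7 t=7 v=6: → [0,11); WM=5
i=8 t=12 v=3: → [12,16); WM=5
i=9 t=12 v=4: → [12,16); WM=10
i=10 t=5 v=9: DROP (t<10-2); WM=10
i=11 t=4 v=4: DROP (t<10-2); WM=10
i=12 t=13 v=9: → [12,17); WM=10
i=13 t=15 v=6: → [12,19); WM=13
i=14 t=15 v=8: → [12,19); WM=13
i=15 t=15 v=9: → [12,19); WM=13
i=16 t=16 v=2: → [12,20); WM=13
i=17 t=18 v=4: → [12,22); WM=16
i=18 t=20 v=6: → [12,24); WM=16
i=19 t=22 v=1: → [12,26); WM=20
i=20 t=22 v=1: → [12,26); WM=20
i=21 t=22 v=4: → [12,26); WM=20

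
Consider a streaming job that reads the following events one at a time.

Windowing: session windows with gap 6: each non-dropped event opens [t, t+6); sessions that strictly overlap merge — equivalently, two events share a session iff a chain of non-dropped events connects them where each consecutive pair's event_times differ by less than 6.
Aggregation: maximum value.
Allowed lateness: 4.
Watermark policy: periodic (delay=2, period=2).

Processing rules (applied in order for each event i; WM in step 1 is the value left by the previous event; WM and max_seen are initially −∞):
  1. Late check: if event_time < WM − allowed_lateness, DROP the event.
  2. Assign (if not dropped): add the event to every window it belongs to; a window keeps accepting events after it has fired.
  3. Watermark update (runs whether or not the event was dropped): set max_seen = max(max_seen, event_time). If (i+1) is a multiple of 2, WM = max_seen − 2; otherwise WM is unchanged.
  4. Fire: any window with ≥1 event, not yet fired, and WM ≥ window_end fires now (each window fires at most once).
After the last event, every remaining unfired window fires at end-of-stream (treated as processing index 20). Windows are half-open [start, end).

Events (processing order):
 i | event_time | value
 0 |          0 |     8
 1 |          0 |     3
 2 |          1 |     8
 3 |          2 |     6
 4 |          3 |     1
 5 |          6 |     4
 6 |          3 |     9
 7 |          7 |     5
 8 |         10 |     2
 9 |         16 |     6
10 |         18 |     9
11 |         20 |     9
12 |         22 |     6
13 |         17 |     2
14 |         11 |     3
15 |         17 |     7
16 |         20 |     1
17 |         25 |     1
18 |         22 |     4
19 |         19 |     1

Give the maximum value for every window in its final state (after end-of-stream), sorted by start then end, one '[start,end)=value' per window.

[0,16)=9 [16,31)=9

i=0 t=0 v=8: → [0,6); WM=−∞
i=1 t=0 v=3: → [0,6); WM=-2
i=2 t=1 v=8: → [0,7); WM=-2
i=3 t=2 v=6: → [0,8); WM=0
i=4 t=3 v=1: → [0,9); WM=0
i=5 t=6 v=4: → [0,12); WM=4
i=6 t=3 v=9: → [0,12); WM=4
i=7 t=7 v=5: → [0,13); WM=5
i=8 t=10 v=2: → [0,16); WM=5
i=9 t=16 v=6: → [16,22); WM=14
i=10 t=18 v=9: → [16,24); WM=14
i=11 t=20 v=9: → [16,26); WM=18
i=12 t=22 v=6: → [16,28); WM=18
i=13 t=17 v=2: → [16,28); WM=20
i=14 t=11 v=3: DROP (t<20-4); WM=20
i=15 t=17 v=7: → [16,28); WM=20
i=16 t=20 v=1: → [16,28); WM=20
i=17 t=25 v=1: → [16,31); WM=23
i=18 t=22 v=4: → [16,31); WM=23
i=19 t=19 v=1: → [16,31); WM=23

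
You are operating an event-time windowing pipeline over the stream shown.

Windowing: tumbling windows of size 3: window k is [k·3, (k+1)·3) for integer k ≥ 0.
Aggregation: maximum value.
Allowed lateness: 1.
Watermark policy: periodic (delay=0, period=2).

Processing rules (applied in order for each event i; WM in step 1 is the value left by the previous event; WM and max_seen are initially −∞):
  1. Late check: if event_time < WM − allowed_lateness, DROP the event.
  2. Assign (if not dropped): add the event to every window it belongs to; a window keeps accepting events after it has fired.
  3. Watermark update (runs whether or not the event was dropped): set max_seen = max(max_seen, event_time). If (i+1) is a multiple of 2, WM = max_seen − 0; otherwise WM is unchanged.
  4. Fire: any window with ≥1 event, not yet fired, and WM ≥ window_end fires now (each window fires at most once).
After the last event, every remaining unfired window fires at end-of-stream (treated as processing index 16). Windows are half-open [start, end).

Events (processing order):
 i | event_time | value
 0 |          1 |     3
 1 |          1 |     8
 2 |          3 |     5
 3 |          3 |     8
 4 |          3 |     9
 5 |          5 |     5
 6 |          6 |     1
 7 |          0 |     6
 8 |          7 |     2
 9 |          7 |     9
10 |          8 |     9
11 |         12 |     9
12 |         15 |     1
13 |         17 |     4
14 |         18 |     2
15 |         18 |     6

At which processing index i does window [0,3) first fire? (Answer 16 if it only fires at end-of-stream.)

i=0 t=1 v=3: → [0,3); WM=−∞
i=1 t=1 v=8: → [0,3); WM=1
i=2 t=3 v=5: → [3,6); WM=1
i=3 t=3 v=8: → [3,6); WM=3; [0,3) fires=8
i=4 t=3 v=9: → [3,6); WM=3
i=5 t=5 v=5: → [3,6); WM=5
i=6 t=6 v=1: → [6,9); WM=5
i=7 t=0 v=6: DROP (t<5-1); WM=6; [3,6) fires=9
i=8 t=7 v=2: → [6,9); WM=6
i=9 t=7 v=9: → [6,9); WM=7
i=10 t=8 v=9: → [6,9); WM=7
i=11 t=12 v=9: → [12,15); WM=12; [6,9) fires=9
i=12 t=15 v=1: → [15,18); WM=12
i=13 t=17 v=4: → [15,18); WM=17; [12,15) fires=9
i=14 t=18 v=2: → [18,21); WM=17
i=15 t=18 v=6: → [18,21); WM=18; [15,18) fires=4

3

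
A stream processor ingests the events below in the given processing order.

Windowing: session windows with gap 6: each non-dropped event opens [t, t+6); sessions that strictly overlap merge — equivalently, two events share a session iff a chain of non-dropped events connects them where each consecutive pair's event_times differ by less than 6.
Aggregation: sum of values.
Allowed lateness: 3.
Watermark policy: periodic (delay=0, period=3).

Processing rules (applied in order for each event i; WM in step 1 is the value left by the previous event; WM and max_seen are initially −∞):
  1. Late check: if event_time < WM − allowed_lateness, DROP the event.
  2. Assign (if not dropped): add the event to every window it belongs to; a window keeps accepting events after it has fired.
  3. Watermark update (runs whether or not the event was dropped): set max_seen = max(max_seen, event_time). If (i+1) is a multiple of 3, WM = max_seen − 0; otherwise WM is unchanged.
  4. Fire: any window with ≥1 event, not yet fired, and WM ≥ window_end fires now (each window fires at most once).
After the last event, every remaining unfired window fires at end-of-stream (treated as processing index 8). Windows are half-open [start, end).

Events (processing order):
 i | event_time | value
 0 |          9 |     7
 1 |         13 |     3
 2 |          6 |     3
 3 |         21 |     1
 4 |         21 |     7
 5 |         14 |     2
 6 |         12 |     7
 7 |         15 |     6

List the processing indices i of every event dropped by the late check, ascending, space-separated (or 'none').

i=0 t=9 v=7: → [9,15); WM=−∞
i=1 t=13 v=3: → [9,19); WM=−∞
i=2 t=6 v=3: → [6,19); WM=13
i=3 t=21 v=1: → [21,27); WM=13
i=4 t=21 v=7: → [21,27); WM=13
i=5 t=14 v=2: → [6,20); WM=21
i=6 t=12 v=7: DROP (t<21-3); WM=21
i=7 t=15 v=6: DROP (t<21-3); WM=21

6 7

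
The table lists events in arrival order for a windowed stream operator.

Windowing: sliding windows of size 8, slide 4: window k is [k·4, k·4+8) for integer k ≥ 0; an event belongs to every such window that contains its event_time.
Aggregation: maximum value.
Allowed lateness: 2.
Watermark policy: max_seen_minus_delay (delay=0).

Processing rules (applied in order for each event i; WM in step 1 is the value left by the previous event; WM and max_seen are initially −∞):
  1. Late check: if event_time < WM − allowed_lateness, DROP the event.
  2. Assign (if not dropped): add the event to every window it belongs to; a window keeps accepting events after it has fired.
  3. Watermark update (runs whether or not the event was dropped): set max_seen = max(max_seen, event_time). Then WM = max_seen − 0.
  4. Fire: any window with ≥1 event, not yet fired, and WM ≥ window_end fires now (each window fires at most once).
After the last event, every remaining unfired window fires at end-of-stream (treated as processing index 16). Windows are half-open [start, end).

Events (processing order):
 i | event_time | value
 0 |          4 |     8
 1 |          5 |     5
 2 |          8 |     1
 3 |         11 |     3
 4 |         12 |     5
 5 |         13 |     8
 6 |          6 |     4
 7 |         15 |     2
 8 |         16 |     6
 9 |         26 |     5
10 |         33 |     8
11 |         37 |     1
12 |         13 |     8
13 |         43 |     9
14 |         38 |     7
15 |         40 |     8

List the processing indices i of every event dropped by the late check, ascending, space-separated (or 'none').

i=0 t=4 v=8: → [4,12),[0,8); WM=4
i=1 t=5 v=5: → [4,12),[0,8); WM=5
i=2 t=8 v=1: → [8,16),[4,12); WM=8; [0,8) fires=8
i=3 t=11 v=3: → [8,16),[4,12); WM=11
i=4 t=12 v=5: → [12,20),[8,16); WM=12; [4,12) fires=8
i=5 t=13 v=8: → [12,20),[8,16); WM=13
i=6 t=6 v=4: DROP (t<13-2); WM=13
i=7 t=15 v=2: → [12,20),[8,16); WM=15
i=8 t=16 v=6: → [16,24),[12,20); WM=16; [8,16) fires=8
i=9 t=26 v=5: → [24,32),[20,28); WM=26; [12,20) fires=8 [16,24) fires=6
i=10 t=33 v=8: → [32,40),[28,36); WM=33; [20,28) fires=5 [24,32) fires=5
i=11 t=37 v=1: → [36,44),[32,40); WM=37; [28,36) fires=8
i=12 t=13 v=8: DROP (t<37-2); WM=37
i=13 t=43 v=9: → [40,48),[36,44); WM=43; [32,40) fires=8
i=14 t=38 v=7: DROP (t<43-2); WM=43
i=15 t=40 v=8: DROP (t<43-2); WM=43

6 12 14 15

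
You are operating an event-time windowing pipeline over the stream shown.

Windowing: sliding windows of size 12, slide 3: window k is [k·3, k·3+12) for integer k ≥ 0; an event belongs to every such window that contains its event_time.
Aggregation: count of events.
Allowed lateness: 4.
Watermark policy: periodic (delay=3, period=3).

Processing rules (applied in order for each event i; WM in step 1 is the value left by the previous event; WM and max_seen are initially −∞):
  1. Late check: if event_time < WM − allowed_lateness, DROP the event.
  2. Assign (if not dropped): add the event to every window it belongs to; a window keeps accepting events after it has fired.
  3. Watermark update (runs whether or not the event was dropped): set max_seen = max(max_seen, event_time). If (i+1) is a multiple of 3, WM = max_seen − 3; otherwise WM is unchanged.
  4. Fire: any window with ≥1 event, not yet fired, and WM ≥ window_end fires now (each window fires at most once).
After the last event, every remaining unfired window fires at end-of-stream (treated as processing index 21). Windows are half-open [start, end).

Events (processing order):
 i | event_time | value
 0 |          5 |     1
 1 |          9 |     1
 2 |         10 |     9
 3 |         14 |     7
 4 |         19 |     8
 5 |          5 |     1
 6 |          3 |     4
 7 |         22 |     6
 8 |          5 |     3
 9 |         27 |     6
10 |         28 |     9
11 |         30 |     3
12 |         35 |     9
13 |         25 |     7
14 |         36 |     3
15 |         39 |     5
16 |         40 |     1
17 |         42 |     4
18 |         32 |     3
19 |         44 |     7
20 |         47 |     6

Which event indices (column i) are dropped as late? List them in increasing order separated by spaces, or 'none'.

i=0 t=5 v=1: → [3,15),[0,12); WM=−∞
i=1 t=9 v=1: → [9,21),[6,18),[3,15),[0,12); WM=−∞
i=2 t=10 v=9: → [9,21),[6,18),[3,15),[0,12); WM=7
i=3 t=14 v=7: → [12,24),[9,21),[6,18),[3,15); WM=7
i=4 t=19 v=8: → [18,30),[15,27),[12,24),[9,21); WM=7
i=5 t=5 v=1: → [3,15),[0,12); WM=16; [0,12) fires=4 [3,15) fires=5
i=6 t=3 v=4: DROP (t<16-4); WM=16
i=7 t=22 v=6: → [21,33),[18,30),[15,27),[12,24); WM=16
i=8 t=5 v=3: DROP (t<16-4); WM=19; [6,18) fires=3
i=9 t=27 v=6: → [27,39),[24,36),[21,33),[18,30); WM=19
i=10 t=28 v=9: → [27,39),[24,36),[21,33),[18,30); WM=19
i=11 t=30 v=3: → [30,42),[27,39),[24,36),[21,33); WM=27; [9,21) fires=4 [12,24) fires=3 [15,27) fires=2
i=12 t=35 v=9: → [33,45),[30,42),[27,39),[24,36); WM=27
i=13 t=25 v=7: → [24,36),[21,33),[18,30),[15,27); WM=27
i=14 t=36 v=3: → [36,48),[33,45),[30,42),[27,39); WM=33; [18,30) fires=5 [21,33) fires=5
i=15 t=39 v=5: → [39,51),[36,48),[33,45),[30,42); WM=33
i=16 t=40 v=1: → [39,51),[36,48),[33,45),[30,42); WM=33
i=17 t=42 v=4: → [42,54),[39,51),[36,48),[33,45); WM=39; [24,36) fires=5 [27,39) fires=5
i=18 t=32 v=3: DROP (t<39-4); WM=39
i=19 t=44 v=7: → [42,54),[39,51),[36,48),[33,45); WM=39
i=20 t=47 v=6: → [45,57),[42,54),[39,51),[36,48); WM=44; [30,42) fires=5

6 8 18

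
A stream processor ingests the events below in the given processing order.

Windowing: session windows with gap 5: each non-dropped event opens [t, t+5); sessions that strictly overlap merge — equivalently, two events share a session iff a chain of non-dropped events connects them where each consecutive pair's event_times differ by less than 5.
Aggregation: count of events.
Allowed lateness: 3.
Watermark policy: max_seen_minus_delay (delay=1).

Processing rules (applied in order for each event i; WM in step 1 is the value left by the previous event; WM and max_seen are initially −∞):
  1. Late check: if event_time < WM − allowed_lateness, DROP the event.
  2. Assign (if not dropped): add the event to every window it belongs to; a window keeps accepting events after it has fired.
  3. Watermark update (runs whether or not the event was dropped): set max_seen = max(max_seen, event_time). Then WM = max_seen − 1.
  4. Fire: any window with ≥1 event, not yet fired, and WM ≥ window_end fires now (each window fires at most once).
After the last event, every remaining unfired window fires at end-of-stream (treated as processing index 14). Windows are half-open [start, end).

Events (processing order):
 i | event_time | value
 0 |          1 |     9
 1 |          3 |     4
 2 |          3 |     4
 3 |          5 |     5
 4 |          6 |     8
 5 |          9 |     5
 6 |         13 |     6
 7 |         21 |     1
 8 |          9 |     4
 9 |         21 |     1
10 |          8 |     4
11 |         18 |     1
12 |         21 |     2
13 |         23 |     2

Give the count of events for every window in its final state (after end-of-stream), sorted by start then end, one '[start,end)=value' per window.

[1,18)=7 [18,28)=5

i=0 t=1 v=9: → [1,6); WM=0
i=1 t=3 v=4: → [1,8); WM=2
i=2 t=3 v=4: → [1,8); WM=2
i=3 t=5 v=5: → [1,10); WM=4
i=4 t=6 v=8: → [1,11); WM=5
i=5 t=9 v=5: → [1,14); WM=8
i=6 t=13 v=6: → [1,18); WM=12
i=7 t=21 v=1: → [21,26); WM=20
i=8 t=9 v=4: DROP (t<20-3); WM=20
i=9 t=21 v=1: → [21,26); WM=20
i=10 t=8 v=4: DROP (t<20-3); WM=20
i=11 t=18 v=1: → [18,26); WM=20
i=12 t=21 v=2: → [18,26); WM=20
i=13 t=23 v=2: → [18,28); WM=22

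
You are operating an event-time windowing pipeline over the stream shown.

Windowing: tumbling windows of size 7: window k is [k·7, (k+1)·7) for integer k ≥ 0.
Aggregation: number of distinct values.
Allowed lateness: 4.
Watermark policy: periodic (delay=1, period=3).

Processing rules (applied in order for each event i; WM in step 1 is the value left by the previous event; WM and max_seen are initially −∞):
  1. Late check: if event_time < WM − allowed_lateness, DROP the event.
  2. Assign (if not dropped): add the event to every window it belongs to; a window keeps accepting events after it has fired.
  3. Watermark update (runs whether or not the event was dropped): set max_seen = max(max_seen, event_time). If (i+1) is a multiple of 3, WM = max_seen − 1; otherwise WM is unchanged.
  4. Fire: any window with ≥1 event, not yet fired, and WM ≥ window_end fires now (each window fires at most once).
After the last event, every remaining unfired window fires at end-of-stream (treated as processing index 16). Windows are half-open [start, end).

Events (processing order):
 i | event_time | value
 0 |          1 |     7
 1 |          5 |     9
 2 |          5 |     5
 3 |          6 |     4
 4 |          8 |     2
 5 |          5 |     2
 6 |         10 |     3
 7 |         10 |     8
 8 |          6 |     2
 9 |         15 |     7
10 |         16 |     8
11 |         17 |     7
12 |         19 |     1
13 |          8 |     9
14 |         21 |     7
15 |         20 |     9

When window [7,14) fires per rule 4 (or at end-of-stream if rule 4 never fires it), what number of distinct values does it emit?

3

i=0 t=1 v=7: → [0,7); WM=−∞
i=1 t=5 v=9: → [0,7); WM=−∞
i=2 t=5 v=5: → [0,7); WM=4
i=3 t=6 v=4: → [0,7); WM=4
i=4 t=8 v=2: → [7,14); WM=4
i=5 t=5 v=2: → [0,7); WM=7; [0,7) fires=5
i=6 t=10 v=3: → [7,14); WM=7
i=7 t=10 v=8: → [7,14); WM=7
i=8 t=6 v=2: → [0,7); WM=9
i=9 t=15 v=7: → [14,21); WM=9
i=10 t=16 v=8: → [14,21); WM=9
i=11 t=17 v=7: → [14,21); WM=16; [7,14) fires=3
i=12 t=19 v=1: → [14,21); WM=16
i=13 t=8 v=9: DROP (t<16-4); WM=16
i=14 t=21 v=7: → [21,28); WM=20
i=15 t=20 v=9: → [14,21); WM=20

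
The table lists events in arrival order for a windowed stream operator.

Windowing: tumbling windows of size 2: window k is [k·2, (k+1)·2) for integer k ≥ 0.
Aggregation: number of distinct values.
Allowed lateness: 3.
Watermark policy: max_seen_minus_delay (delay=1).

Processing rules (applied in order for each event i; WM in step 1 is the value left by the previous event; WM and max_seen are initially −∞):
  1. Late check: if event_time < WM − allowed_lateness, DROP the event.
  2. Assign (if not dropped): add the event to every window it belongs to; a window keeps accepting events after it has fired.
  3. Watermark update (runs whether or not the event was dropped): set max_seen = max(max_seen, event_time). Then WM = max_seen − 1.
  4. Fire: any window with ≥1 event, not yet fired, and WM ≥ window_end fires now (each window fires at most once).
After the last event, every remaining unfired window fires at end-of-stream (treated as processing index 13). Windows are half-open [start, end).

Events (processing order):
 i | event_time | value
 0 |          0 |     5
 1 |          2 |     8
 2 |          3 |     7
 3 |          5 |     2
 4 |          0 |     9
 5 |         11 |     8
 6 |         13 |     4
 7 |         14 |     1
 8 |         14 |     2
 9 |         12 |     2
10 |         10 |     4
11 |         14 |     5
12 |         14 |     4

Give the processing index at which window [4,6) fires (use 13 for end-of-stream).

5

i=0 t=0 v=5: → [0,2); WM=-1
i=1 t=2 v=8: → [2,4); WM=1
i=2 t=3 v=7: → [2,4); WM=2; [0,2) fires=1
i=3 t=5 v=2: → [4,6); WM=4; [2,4) fires=2
i=4 t=0 v=9: DROP (t<4-3); WM=4
i=5 t=11 v=8: → [10,12); WM=10; [4,6) fires=1
i=6 t=13 v=4: → [12,14); WM=12; [10,12) fires=1
i=7 t=14 v=1: → [14,16); WM=13
i=8 t=14 v=2: → [14,16); WM=13
i=9 t=12 v=2: → [12,14); WM=13
i=10 t=10 v=4: → [10,12); WM=13
i=11 t=14 v=5: → [14,16); WM=13
i=12 t=14 v=4: → [14,16); WM=13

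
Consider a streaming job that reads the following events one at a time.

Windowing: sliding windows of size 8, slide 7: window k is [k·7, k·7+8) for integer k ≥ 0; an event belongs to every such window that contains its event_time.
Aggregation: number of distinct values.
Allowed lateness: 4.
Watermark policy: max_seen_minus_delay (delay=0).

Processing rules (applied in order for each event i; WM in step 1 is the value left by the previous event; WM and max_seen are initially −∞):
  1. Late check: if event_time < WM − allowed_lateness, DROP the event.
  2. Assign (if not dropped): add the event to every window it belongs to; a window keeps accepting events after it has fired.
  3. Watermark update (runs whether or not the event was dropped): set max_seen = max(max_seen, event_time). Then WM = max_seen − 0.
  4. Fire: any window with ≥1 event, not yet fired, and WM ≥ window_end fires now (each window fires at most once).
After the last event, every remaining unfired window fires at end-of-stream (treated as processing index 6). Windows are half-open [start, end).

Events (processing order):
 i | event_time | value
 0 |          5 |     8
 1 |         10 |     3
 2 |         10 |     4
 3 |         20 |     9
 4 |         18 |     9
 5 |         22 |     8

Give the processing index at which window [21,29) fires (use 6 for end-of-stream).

6

i=0 t=5 v=8: → [0,8); WM=5
i=1 t=10 v=3: → [7,15); WM=10; [0,8) fires=1
i=2 t=10 v=4: → [7,15); WM=10
i=3 t=20 v=9: → [14,22); WM=20; [7,15) fires=2
i=4 t=18 v=9: → [14,22); WM=20
i=5 t=22 v=8: → [21,29); WM=22; [14,22) fires=1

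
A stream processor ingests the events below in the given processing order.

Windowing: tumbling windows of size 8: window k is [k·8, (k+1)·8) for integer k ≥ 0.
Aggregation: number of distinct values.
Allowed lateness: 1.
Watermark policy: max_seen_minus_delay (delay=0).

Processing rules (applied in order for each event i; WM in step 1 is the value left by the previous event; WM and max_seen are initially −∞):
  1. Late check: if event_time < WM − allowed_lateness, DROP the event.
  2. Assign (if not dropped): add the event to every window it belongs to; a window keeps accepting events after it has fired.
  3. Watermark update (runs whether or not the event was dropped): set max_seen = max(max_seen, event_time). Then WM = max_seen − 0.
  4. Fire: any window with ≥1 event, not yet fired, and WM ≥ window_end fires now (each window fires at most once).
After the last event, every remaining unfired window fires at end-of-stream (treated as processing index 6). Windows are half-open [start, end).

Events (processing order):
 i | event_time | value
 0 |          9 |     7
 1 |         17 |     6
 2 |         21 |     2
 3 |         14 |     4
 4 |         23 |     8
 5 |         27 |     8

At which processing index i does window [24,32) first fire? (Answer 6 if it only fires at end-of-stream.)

i=0 t=9 v=7: → [8,16); WM=9
i=1 t=17 v=6: → [16,24); WM=17; [8,16) fires=1
i=2 t=21 v=2: → [16,24); WM=21
i=3 t=14 v=4: DROP (t<21-1); WM=21
i=4 t=23 v=8: → [16,24); WM=23
i=5 t=27 v=8: → [24,32); WM=27; [16,24) fires=3

6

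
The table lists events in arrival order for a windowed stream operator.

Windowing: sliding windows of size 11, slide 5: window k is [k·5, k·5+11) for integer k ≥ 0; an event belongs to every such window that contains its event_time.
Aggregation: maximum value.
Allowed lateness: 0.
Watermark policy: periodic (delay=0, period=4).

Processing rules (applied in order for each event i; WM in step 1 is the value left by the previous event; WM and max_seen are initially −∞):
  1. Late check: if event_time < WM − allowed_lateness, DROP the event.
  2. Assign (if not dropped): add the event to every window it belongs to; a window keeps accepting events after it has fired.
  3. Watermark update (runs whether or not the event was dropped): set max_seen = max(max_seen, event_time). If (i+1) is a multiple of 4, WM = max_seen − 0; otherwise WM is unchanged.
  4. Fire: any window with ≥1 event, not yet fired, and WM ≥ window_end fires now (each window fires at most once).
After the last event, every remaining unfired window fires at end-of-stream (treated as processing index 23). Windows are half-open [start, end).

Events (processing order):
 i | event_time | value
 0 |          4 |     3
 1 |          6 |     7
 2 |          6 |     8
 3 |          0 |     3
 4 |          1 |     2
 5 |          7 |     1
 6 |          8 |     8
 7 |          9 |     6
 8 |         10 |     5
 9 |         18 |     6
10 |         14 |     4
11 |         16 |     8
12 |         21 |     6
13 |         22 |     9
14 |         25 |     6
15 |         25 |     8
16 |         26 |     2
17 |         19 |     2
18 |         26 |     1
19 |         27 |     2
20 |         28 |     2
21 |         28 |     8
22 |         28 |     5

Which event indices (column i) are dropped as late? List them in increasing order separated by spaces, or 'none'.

4 17

i=0 t=4 v=3: → [0,11); WM=−∞
i=1 t=6 v=7: → [5,16),[0,11); WM=−∞
i=2 t=6 v=8: → [5,16),[0,11); WM=−∞
i=3 t=0 v=3: → [0,11); WM=6
i=4 t=1 v=2: DROP (t<6-0); WM=6
i=5 t=7 v=1: → [5,16),[0,11); WM=6
i=6 t=8 v=8: → [5,16),[0,11); WM=6
i=7 t=9 v=6: → [5,16),[0,11); WM=9
i=8 t=10 v=5: → [10,21),[5,16),[0,11); WM=9
i=9 t=18 v=6: → [15,26),[10,21); WM=9
i=10 t=14 v=4: → [10,21),[5,16); WM=9
i=11 t=16 v=8: → [15,26),[10,21); WM=18; [0,11) fires=8 [5,16) fires=8
i=12 t=21 v=6: → [20,31),[15,26); WM=18
i=13 t=22 v=9: → [20,31),[15,26); WM=18
i=14 t=25 v=6: → [25,36),[20,31),[15,26); WM=18
i=15 t=25 v=8: → [25,36),[20,31),[15,26); WM=25; [10,21) fires=8
i=16 t=26 v=2: → [25,36),[20,31); WM=25
i=17 t=19 v=2: DROP (t<25-0); WM=25
i=18 t=26 v=1: → [25,36),[20,31); WM=25
i=19 t=27 v=2: → [25,36),[20,31); WM=27; [15,26) fires=9
i=20 t=28 v=2: → [25,36),[20,31); WM=27
i=21 t=28 v=8: → [25,36),[20,31); WM=27
i=22 t=28 v=5: → [25,36),[20,31); WM=27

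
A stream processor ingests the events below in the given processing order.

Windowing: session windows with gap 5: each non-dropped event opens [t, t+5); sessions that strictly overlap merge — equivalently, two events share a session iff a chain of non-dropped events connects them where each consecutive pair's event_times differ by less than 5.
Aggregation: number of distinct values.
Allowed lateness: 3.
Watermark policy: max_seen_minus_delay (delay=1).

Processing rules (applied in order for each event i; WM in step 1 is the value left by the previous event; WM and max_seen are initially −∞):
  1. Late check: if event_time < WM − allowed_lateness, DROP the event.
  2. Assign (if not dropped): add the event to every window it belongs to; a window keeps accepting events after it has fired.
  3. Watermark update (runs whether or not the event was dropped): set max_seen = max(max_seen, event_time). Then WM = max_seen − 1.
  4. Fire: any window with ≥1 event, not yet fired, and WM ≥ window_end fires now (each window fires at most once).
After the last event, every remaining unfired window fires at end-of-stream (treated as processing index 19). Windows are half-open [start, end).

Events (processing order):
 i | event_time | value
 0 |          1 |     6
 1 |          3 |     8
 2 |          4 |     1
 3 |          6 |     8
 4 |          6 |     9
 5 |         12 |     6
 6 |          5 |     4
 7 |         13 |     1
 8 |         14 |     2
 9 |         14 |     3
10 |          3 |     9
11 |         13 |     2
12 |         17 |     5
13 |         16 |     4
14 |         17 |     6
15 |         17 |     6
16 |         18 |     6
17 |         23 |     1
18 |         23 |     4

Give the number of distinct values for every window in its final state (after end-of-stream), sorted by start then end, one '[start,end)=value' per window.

[1,11)=4 [12,23)=6 [23,28)=2

i=0 t=1 v=6: → [1,6); WM=0
i=1 t=3 v=8: → [1,8); WM=2
i=2 t=4 v=1: → [1,9); WM=3
i=3 t=6 v=8: → [1,11); WM=5
i=4 t=6 v=9: → [1,11); WM=5
i=5 t=12 v=6: → [12,17); WM=11
i=6 t=5 v=4: DROP (t<11-3); WM=11
i=7 t=13 v=1: → [12,18); WM=12
i=8 t=14 v=2: → [12,19); WM=13
i=9 t=14 v=3: → [12,19); WM=13
i=10 t=3 v=9: DROP (t<13-3); WM=13
i=11 t=13 v=2: → [12,19); WM=13
i=12 t=17 v=5: → [12,22); WM=16
i=13 t=16 v=4: → [12,22); WM=16
i=14 t=17 v=6: → [12,22); WM=16
i=15 t=17 v=6: → [12,22); WM=16
i=16 t=18 v=6: → [12,23); WM=17
i=17 t=23 v=1: → [23,28); WM=22
i=18 t=23 v=4: → [23,28); WM=22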